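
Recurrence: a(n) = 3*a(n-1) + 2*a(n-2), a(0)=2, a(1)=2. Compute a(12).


Build bottom-up:
...a(10)=248746, a(11)=885922, a(12)=3*885922+2*248746=3155258


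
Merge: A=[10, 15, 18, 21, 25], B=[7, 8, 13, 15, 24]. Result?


Compare heads, take smaller each step.
Merged: [7, 8, 10, 13, 15, 15, 18, 21, 24, 25]


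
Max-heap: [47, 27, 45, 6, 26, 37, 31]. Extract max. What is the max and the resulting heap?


Max = 47
Replace root with last, heapify down
Resulting heap: [45, 27, 37, 6, 26, 31]


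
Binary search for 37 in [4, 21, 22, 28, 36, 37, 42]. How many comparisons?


Search for 37:
[0,6] mid=3 arr[3]=28
[4,6] mid=5 arr[5]=37
Total: 2 comparisons


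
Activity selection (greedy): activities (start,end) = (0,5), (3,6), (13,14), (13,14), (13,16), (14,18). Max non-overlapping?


Greedy: pick earliest-ending, then skip overlaps.
Selected (3 activities): [(0, 5), (13, 14), (14, 18)]


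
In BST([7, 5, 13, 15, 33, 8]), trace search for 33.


BST root = 7
Search for 33: compare at each node
Path: [7, 13, 15, 33]


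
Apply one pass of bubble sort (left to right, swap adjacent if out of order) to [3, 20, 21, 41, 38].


After one pass: [3, 20, 21, 38, 41]


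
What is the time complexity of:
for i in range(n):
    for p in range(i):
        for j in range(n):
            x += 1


Per nesting level: O(n) * O(n) [triangular over i] * O(n) = O(n^3)
Complexity: O(n^3)


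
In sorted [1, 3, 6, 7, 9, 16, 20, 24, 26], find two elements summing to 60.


Two pointers: lo=0, hi=8
No pair sums to 60


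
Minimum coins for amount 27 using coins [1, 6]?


dp[0]=0; dp[i]=1+min(dp[i-c] for c in coins)
...dp[22]=7, dp[23]=8, dp[24]=4, dp[25]=5, dp[26]=6, dp[27]=7
Minimum coins for 27 = 7


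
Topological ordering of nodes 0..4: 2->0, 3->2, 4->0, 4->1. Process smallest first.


Kahn's algorithm, process smallest node first
Order: [3, 2, 4, 0, 1]


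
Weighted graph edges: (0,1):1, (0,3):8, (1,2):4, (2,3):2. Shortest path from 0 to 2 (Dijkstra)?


Dijkstra from 0:
Distances: {0: 0, 1: 1, 2: 5, 3: 7}
Shortest distance to 2 = 5, path = [0, 1, 2]


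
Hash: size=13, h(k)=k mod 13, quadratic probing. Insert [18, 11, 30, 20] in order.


Insertions: 18->slot 5; 11->slot 11; 30->slot 4; 20->slot 7
Table: [None, None, None, None, 30, 18, None, 20, None, None, None, 11, None]


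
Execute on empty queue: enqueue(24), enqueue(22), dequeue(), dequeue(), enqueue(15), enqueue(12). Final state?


enqueue(24) -> [24]
enqueue(22) -> [24, 22]
dequeue() returns 24 -> [22]
dequeue() returns 22 -> []
enqueue(15) -> [15]
enqueue(12) -> [15, 12]
Final queue (front to back): [15, 12]


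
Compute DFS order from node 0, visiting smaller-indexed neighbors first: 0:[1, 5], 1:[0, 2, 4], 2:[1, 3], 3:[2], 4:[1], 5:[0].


DFS stack-based: start with [0]
Visit order: [0, 1, 2, 3, 4, 5]


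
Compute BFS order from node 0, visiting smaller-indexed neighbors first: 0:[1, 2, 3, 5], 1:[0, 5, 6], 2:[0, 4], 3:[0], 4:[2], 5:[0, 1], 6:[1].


BFS queue: start with [0]
Visit order: [0, 1, 2, 3, 5, 6, 4]


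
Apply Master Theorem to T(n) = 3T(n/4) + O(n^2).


a=3, b=4, c=2. log_4(3)=0.792 < c=2. Case 3: O(n^c) = O(n^2)
Complexity: O(n^2)


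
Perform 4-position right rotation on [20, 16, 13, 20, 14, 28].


Right rotate by 4: [13, 20, 14, 28, 20, 16]


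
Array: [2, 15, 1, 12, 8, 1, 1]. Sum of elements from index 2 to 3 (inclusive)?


Prefix sums: [0, 2, 17, 18, 30, 38, 39, 40]
Sum[2..3] = prefix[4] - prefix[2] = 30 - 17 = 13


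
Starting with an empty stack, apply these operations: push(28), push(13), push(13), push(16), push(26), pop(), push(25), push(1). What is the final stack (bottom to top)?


push(28) -> [28]
push(13) -> [28, 13]
push(13) -> [28, 13, 13]
push(16) -> [28, 13, 13, 16]
push(26) -> [28, 13, 13, 16, 26]
pop() returns 26 -> [28, 13, 13, 16]
push(25) -> [28, 13, 13, 16, 25]
push(1) -> [28, 13, 13, 16, 25, 1]
Final stack (bottom to top): [28, 13, 13, 16, 25, 1]


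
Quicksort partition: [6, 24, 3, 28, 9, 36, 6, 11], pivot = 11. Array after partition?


Elements <= 11 go left of pivot.
Result: [6, 3, 9, 6, 11, 36, 28, 24], pivot at index 4


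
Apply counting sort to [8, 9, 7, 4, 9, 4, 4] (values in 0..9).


Count array: [0, 0, 0, 0, 3, 0, 0, 1, 1, 2]
Reconstruct: [4, 4, 4, 7, 8, 9, 9]


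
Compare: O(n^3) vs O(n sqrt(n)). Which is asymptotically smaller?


n^1.5 grows slower than cubic
O(n sqrt(n)) is asymptotically smaller; O(n^3) grows faster


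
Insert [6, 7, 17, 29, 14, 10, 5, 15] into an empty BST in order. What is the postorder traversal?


Root = 6; build tree by BST insertion.
Postorder traversal: [5, 10, 15, 14, 29, 17, 7, 6]


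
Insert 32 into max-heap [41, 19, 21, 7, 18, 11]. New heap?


Append 32: [41, 19, 21, 7, 18, 11, 32]
Bubble up: swap idx 6(32) with idx 2(21)
Result: [41, 19, 32, 7, 18, 11, 21]


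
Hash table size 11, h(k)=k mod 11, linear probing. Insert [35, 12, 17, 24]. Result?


Insertions: 35->slot 2; 12->slot 1; 17->slot 6; 24->slot 3
Table: [None, 12, 35, 24, None, None, 17, None, None, None, None]


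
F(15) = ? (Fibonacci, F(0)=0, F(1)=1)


F(n)=F(n-1)+F(n-2)
...F(13)=233, F(14)=377, F(15)=610


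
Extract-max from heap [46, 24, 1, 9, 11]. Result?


Max = 46
Replace root with last, heapify down
Resulting heap: [24, 11, 1, 9]


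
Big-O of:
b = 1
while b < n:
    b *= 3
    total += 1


Per nesting level: O(log n) = O(log n)
Complexity: O(log n)


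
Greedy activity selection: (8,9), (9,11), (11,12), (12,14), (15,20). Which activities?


Greedy: pick earliest-ending, then skip overlaps.
Selected (5 activities): [(8, 9), (9, 11), (11, 12), (12, 14), (15, 20)]


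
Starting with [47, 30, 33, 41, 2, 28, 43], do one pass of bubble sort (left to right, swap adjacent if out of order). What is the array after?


After one pass: [30, 33, 41, 2, 28, 43, 47]


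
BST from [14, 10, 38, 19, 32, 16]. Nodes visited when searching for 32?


BST root = 14
Search for 32: compare at each node
Path: [14, 38, 19, 32]


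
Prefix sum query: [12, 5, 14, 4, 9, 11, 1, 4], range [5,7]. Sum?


Prefix sums: [0, 12, 17, 31, 35, 44, 55, 56, 60]
Sum[5..7] = prefix[8] - prefix[5] = 60 - 44 = 16


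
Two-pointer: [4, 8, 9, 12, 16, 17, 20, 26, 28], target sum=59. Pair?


Two pointers: lo=0, hi=8
No pair sums to 59


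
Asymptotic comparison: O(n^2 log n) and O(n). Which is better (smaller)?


linear grows slower than n^2 log n
O(n) is asymptotically smaller; O(n^2 log n) grows faster


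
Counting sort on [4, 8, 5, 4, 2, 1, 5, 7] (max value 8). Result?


Count array: [0, 1, 1, 0, 2, 2, 0, 1, 1]
Reconstruct: [1, 2, 4, 4, 5, 5, 7, 8]


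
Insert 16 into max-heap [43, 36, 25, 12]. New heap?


Append 16: [43, 36, 25, 12, 16]
Bubble up: no swaps needed
Result: [43, 36, 25, 12, 16]


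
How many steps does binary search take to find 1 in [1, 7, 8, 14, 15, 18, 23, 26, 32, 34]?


Search for 1:
[0,9] mid=4 arr[4]=15
[0,3] mid=1 arr[1]=7
[0,0] mid=0 arr[0]=1
Total: 3 comparisons


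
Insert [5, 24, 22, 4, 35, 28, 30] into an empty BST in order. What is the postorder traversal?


Root = 5; build tree by BST insertion.
Postorder traversal: [4, 22, 30, 28, 35, 24, 5]


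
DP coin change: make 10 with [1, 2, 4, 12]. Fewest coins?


dp[0]=0; dp[i]=1+min(dp[i-c] for c in coins)
...dp[5]=2, dp[6]=2, dp[7]=3, dp[8]=2, dp[9]=3, dp[10]=3
Minimum coins for 10 = 3


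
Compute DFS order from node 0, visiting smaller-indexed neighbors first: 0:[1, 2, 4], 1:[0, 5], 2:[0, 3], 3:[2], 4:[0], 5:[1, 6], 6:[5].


DFS stack-based: start with [0]
Visit order: [0, 1, 5, 6, 2, 3, 4]


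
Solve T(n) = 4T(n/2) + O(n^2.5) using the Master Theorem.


a=4, b=2, c=2.5. log_2(4)=2 < c=2.5. Case 3: O(n^c) = O(n^2.500)
Complexity: O(n^2.500)


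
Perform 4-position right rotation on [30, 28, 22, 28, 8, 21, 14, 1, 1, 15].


Right rotate by 4: [14, 1, 1, 15, 30, 28, 22, 28, 8, 21]


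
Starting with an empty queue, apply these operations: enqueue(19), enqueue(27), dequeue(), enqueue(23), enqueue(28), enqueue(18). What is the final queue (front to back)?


enqueue(19) -> [19]
enqueue(27) -> [19, 27]
dequeue() returns 19 -> [27]
enqueue(23) -> [27, 23]
enqueue(28) -> [27, 23, 28]
enqueue(18) -> [27, 23, 28, 18]
Final queue (front to back): [27, 23, 28, 18]


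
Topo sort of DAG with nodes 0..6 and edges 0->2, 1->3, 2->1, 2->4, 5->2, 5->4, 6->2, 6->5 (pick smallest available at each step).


Kahn's algorithm, process smallest node first
Order: [0, 6, 5, 2, 1, 3, 4]


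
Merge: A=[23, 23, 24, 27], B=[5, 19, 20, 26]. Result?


Compare heads, take smaller each step.
Merged: [5, 19, 20, 23, 23, 24, 26, 27]


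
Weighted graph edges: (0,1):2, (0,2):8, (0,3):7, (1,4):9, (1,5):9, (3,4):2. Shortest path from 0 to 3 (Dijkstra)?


Dijkstra from 0:
Distances: {0: 0, 1: 2, 2: 8, 3: 7, 4: 9, 5: 11}
Shortest distance to 3 = 7, path = [0, 3]


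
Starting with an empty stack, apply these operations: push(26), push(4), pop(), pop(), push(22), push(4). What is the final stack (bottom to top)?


push(26) -> [26]
push(4) -> [26, 4]
pop() returns 4 -> [26]
pop() returns 26 -> []
push(22) -> [22]
push(4) -> [22, 4]
Final stack (bottom to top): [22, 4]


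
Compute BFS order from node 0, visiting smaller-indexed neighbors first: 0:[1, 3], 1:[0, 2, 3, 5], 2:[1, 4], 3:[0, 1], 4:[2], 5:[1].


BFS queue: start with [0]
Visit order: [0, 1, 3, 2, 5, 4]


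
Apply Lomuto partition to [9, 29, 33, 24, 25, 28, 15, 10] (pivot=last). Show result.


Elements <= 10 go left of pivot.
Result: [9, 10, 33, 24, 25, 28, 15, 29], pivot at index 1


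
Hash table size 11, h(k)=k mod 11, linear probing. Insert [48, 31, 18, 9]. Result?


Insertions: 48->slot 4; 31->slot 9; 18->slot 7; 9->slot 10
Table: [None, None, None, None, 48, None, None, 18, None, 31, 9]


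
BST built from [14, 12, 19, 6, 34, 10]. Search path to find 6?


BST root = 14
Search for 6: compare at each node
Path: [14, 12, 6]


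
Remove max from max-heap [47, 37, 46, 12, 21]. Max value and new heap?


Max = 47
Replace root with last, heapify down
Resulting heap: [46, 37, 21, 12]


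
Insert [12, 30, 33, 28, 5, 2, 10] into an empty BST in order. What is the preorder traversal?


Root = 12; build tree by BST insertion.
Preorder traversal: [12, 5, 2, 10, 30, 28, 33]


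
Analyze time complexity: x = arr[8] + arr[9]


Analysis: constant-time operation, no loop
Complexity: O(1)


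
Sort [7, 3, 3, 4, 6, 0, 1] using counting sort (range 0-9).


Count array: [1, 1, 0, 2, 1, 0, 1, 1, 0, 0]
Reconstruct: [0, 1, 3, 3, 4, 6, 7]


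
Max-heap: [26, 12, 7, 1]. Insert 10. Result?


Append 10: [26, 12, 7, 1, 10]
Bubble up: no swaps needed
Result: [26, 12, 7, 1, 10]


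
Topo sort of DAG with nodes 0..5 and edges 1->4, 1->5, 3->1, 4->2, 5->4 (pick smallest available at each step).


Kahn's algorithm, process smallest node first
Order: [0, 3, 1, 5, 4, 2]


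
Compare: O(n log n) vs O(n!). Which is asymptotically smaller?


linearithmic grows slower than factorial
O(n log n) is asymptotically smaller; O(n!) grows faster


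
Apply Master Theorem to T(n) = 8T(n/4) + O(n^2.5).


a=8, b=4, c=2.5. log_4(8)=1.5 < c=2.5. Case 3: O(n^c) = O(n^2.500)
Complexity: O(n^2.500)


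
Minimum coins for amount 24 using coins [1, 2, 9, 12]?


dp[0]=0; dp[i]=1+min(dp[i-c] for c in coins)
...dp[19]=3, dp[20]=3, dp[21]=2, dp[22]=3, dp[23]=3, dp[24]=2
Minimum coins for 24 = 2


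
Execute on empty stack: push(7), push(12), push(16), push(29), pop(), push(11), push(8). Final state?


push(7) -> [7]
push(12) -> [7, 12]
push(16) -> [7, 12, 16]
push(29) -> [7, 12, 16, 29]
pop() returns 29 -> [7, 12, 16]
push(11) -> [7, 12, 16, 11]
push(8) -> [7, 12, 16, 11, 8]
Final stack (bottom to top): [7, 12, 16, 11, 8]


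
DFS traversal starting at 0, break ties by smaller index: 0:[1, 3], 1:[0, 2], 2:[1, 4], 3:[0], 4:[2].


DFS stack-based: start with [0]
Visit order: [0, 1, 2, 4, 3]


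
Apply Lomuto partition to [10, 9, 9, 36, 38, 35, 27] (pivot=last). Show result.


Elements <= 27 go left of pivot.
Result: [10, 9, 9, 27, 38, 35, 36], pivot at index 3


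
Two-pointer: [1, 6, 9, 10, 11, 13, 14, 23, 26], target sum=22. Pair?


Two pointers: lo=0, hi=8
Found pair: (9, 13) summing to 22


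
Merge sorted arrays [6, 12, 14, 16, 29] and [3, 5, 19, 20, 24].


Compare heads, take smaller each step.
Merged: [3, 5, 6, 12, 14, 16, 19, 20, 24, 29]


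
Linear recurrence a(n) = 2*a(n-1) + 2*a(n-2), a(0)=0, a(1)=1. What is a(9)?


Build bottom-up:
...a(7)=328, a(8)=896, a(9)=2*896+2*328=2448


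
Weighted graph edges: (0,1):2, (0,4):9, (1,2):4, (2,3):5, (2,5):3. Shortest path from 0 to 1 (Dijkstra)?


Dijkstra from 0:
Distances: {0: 0, 1: 2, 2: 6, 3: 11, 4: 9, 5: 9}
Shortest distance to 1 = 2, path = [0, 1]


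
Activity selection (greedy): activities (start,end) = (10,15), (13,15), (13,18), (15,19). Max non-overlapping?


Greedy: pick earliest-ending, then skip overlaps.
Selected (2 activities): [(10, 15), (15, 19)]


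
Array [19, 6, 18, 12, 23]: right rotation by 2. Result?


Right rotate by 2: [12, 23, 19, 6, 18]


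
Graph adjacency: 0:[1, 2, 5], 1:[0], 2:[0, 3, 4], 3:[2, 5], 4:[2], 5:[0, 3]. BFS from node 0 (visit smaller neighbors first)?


BFS queue: start with [0]
Visit order: [0, 1, 2, 5, 3, 4]


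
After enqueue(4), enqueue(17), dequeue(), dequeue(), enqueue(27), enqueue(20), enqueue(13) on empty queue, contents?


enqueue(4) -> [4]
enqueue(17) -> [4, 17]
dequeue() returns 4 -> [17]
dequeue() returns 17 -> []
enqueue(27) -> [27]
enqueue(20) -> [27, 20]
enqueue(13) -> [27, 20, 13]
Final queue (front to back): [27, 20, 13]


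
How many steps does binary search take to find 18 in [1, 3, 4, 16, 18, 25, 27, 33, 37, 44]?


Search for 18:
[0,9] mid=4 arr[4]=18
Total: 1 comparisons


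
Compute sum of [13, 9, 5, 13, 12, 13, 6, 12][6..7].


Prefix sums: [0, 13, 22, 27, 40, 52, 65, 71, 83]
Sum[6..7] = prefix[8] - prefix[6] = 83 - 65 = 18


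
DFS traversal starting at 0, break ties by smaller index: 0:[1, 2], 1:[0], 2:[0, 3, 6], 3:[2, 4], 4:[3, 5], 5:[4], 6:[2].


DFS stack-based: start with [0]
Visit order: [0, 1, 2, 3, 4, 5, 6]


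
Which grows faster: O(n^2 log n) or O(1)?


constant grows slower than n^2 log n
O(1) is asymptotically smaller; O(n^2 log n) grows faster


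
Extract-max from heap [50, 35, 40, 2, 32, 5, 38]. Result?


Max = 50
Replace root with last, heapify down
Resulting heap: [40, 35, 38, 2, 32, 5]


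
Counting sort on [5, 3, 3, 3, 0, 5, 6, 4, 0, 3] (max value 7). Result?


Count array: [2, 0, 0, 4, 1, 2, 1, 0]
Reconstruct: [0, 0, 3, 3, 3, 3, 4, 5, 5, 6]


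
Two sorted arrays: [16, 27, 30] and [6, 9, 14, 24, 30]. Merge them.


Compare heads, take smaller each step.
Merged: [6, 9, 14, 16, 24, 27, 30, 30]


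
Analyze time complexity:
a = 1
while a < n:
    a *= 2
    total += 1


Per nesting level: O(log n) = O(log n)
Complexity: O(log n)


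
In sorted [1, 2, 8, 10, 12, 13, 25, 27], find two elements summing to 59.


Two pointers: lo=0, hi=7
No pair sums to 59


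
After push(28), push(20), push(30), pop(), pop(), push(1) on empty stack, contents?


push(28) -> [28]
push(20) -> [28, 20]
push(30) -> [28, 20, 30]
pop() returns 30 -> [28, 20]
pop() returns 20 -> [28]
push(1) -> [28, 1]
Final stack (bottom to top): [28, 1]


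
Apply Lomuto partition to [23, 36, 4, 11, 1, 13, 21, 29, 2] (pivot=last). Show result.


Elements <= 2 go left of pivot.
Result: [1, 2, 4, 11, 23, 13, 21, 29, 36], pivot at index 1


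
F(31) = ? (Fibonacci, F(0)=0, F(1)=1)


F(n)=F(n-1)+F(n-2)
...F(29)=514229, F(30)=832040, F(31)=1346269


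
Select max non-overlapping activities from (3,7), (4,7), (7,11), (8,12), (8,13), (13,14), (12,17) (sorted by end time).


Greedy: pick earliest-ending, then skip overlaps.
Selected (3 activities): [(3, 7), (7, 11), (13, 14)]


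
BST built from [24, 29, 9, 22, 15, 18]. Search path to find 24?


BST root = 24
Search for 24: compare at each node
Path: [24]


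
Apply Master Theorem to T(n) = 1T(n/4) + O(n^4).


a=1, b=4, c=4. log_4(1)=0 < c=4. Case 3: O(n^c) = O(n^4)
Complexity: O(n^4)


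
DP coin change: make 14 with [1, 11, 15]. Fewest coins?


dp[0]=0; dp[i]=1+min(dp[i-c] for c in coins)
...dp[9]=9, dp[10]=10, dp[11]=1, dp[12]=2, dp[13]=3, dp[14]=4
Minimum coins for 14 = 4


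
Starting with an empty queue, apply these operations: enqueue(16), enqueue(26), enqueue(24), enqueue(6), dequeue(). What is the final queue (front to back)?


enqueue(16) -> [16]
enqueue(26) -> [16, 26]
enqueue(24) -> [16, 26, 24]
enqueue(6) -> [16, 26, 24, 6]
dequeue() returns 16 -> [26, 24, 6]
Final queue (front to back): [26, 24, 6]


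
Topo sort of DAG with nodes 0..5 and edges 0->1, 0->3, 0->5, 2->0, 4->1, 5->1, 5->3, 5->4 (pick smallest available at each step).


Kahn's algorithm, process smallest node first
Order: [2, 0, 5, 3, 4, 1]


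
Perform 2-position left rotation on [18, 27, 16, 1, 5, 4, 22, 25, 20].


Left rotate by 2: [16, 1, 5, 4, 22, 25, 20, 18, 27]


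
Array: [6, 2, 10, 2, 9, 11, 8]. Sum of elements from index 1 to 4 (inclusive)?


Prefix sums: [0, 6, 8, 18, 20, 29, 40, 48]
Sum[1..4] = prefix[5] - prefix[1] = 29 - 6 = 23


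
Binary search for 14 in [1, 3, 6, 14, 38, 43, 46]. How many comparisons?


Search for 14:
[0,6] mid=3 arr[3]=14
Total: 1 comparisons


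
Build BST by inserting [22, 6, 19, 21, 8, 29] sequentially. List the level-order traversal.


Root = 22; build tree by BST insertion.
Level-Order traversal: [22, 6, 29, 19, 8, 21]


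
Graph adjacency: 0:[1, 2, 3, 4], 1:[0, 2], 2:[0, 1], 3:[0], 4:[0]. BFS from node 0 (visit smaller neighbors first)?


BFS queue: start with [0]
Visit order: [0, 1, 2, 3, 4]


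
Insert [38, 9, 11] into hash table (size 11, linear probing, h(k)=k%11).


Insertions: 38->slot 5; 9->slot 9; 11->slot 0
Table: [11, None, None, None, None, 38, None, None, None, 9, None]


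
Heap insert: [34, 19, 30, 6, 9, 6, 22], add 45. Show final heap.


Append 45: [34, 19, 30, 6, 9, 6, 22, 45]
Bubble up: swap idx 7(45) with idx 3(6); swap idx 3(45) with idx 1(19); swap idx 1(45) with idx 0(34)
Result: [45, 34, 30, 19, 9, 6, 22, 6]


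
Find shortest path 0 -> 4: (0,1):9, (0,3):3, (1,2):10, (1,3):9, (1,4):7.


Dijkstra from 0:
Distances: {0: 0, 1: 9, 2: 19, 3: 3, 4: 16}
Shortest distance to 4 = 16, path = [0, 1, 4]


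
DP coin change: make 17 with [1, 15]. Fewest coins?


dp[0]=0; dp[i]=1+min(dp[i-c] for c in coins)
...dp[12]=12, dp[13]=13, dp[14]=14, dp[15]=1, dp[16]=2, dp[17]=3
Minimum coins for 17 = 3


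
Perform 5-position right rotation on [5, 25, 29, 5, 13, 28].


Right rotate by 5: [25, 29, 5, 13, 28, 5]


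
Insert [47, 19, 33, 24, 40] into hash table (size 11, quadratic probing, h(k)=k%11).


Insertions: 47->slot 3; 19->slot 8; 33->slot 0; 24->slot 2; 40->slot 7
Table: [33, None, 24, 47, None, None, None, 40, 19, None, None]


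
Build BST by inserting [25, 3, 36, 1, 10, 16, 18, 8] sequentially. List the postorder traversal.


Root = 25; build tree by BST insertion.
Postorder traversal: [1, 8, 18, 16, 10, 3, 36, 25]


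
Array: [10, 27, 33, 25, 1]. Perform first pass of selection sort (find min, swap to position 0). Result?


After one pass: [1, 27, 33, 25, 10]


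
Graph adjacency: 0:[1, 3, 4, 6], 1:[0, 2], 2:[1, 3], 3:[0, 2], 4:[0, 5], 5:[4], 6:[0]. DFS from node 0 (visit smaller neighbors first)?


DFS stack-based: start with [0]
Visit order: [0, 1, 2, 3, 4, 5, 6]


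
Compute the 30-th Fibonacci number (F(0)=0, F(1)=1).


F(n)=F(n-1)+F(n-2)
...F(28)=317811, F(29)=514229, F(30)=832040


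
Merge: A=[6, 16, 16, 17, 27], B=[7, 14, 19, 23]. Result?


Compare heads, take smaller each step.
Merged: [6, 7, 14, 16, 16, 17, 19, 23, 27]


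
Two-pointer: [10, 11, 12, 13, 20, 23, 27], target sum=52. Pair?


Two pointers: lo=0, hi=6
No pair sums to 52


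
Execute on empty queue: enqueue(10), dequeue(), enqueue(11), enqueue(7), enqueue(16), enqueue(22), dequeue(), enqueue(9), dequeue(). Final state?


enqueue(10) -> [10]
dequeue() returns 10 -> []
enqueue(11) -> [11]
enqueue(7) -> [11, 7]
enqueue(16) -> [11, 7, 16]
enqueue(22) -> [11, 7, 16, 22]
dequeue() returns 11 -> [7, 16, 22]
enqueue(9) -> [7, 16, 22, 9]
dequeue() returns 7 -> [16, 22, 9]
Final queue (front to back): [16, 22, 9]


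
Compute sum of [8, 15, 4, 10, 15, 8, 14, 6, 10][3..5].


Prefix sums: [0, 8, 23, 27, 37, 52, 60, 74, 80, 90]
Sum[3..5] = prefix[6] - prefix[3] = 60 - 27 = 33


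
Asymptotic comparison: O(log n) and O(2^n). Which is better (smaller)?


logarithmic grows slower than exponential
O(log n) is asymptotically smaller; O(2^n) grows faster


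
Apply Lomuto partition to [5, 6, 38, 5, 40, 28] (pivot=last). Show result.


Elements <= 28 go left of pivot.
Result: [5, 6, 5, 28, 40, 38], pivot at index 3


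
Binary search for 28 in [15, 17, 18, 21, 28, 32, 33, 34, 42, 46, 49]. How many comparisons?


Search for 28:
[0,10] mid=5 arr[5]=32
[0,4] mid=2 arr[2]=18
[3,4] mid=3 arr[3]=21
[4,4] mid=4 arr[4]=28
Total: 4 comparisons


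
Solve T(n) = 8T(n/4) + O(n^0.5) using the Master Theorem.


a=8, b=4, c=0.5. log_4(8)=1.5 > c=0.5. Case 1: O(n^log_b(a)) = O(n^1.500)
Complexity: O(n^1.500)


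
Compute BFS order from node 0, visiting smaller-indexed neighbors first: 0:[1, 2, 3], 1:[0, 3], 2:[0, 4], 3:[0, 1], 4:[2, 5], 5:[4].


BFS queue: start with [0]
Visit order: [0, 1, 2, 3, 4, 5]


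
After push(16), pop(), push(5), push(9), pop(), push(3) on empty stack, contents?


push(16) -> [16]
pop() returns 16 -> []
push(5) -> [5]
push(9) -> [5, 9]
pop() returns 9 -> [5]
push(3) -> [5, 3]
Final stack (bottom to top): [5, 3]


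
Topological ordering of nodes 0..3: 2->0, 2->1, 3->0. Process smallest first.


Kahn's algorithm, process smallest node first
Order: [2, 1, 3, 0]


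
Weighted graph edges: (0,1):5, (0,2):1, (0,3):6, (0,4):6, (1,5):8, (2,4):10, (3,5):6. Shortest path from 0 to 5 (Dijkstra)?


Dijkstra from 0:
Distances: {0: 0, 1: 5, 2: 1, 3: 6, 4: 6, 5: 12}
Shortest distance to 5 = 12, path = [0, 3, 5]


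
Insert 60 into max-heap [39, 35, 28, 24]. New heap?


Append 60: [39, 35, 28, 24, 60]
Bubble up: swap idx 4(60) with idx 1(35); swap idx 1(60) with idx 0(39)
Result: [60, 39, 28, 24, 35]


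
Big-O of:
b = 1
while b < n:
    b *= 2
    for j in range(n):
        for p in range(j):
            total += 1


Per nesting level: O(log n) * O(n) * O(n) [triangular over j] = O(n^2 log n)
Complexity: O(n^2 log n)


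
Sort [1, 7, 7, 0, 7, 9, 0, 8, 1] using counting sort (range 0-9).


Count array: [2, 2, 0, 0, 0, 0, 0, 3, 1, 1]
Reconstruct: [0, 0, 1, 1, 7, 7, 7, 8, 9]


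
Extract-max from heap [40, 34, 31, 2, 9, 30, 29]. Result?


Max = 40
Replace root with last, heapify down
Resulting heap: [34, 29, 31, 2, 9, 30]


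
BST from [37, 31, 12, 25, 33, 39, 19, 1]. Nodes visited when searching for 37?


BST root = 37
Search for 37: compare at each node
Path: [37]


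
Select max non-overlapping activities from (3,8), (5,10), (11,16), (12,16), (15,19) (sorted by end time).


Greedy: pick earliest-ending, then skip overlaps.
Selected (2 activities): [(3, 8), (11, 16)]


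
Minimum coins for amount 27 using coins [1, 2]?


dp[0]=0; dp[i]=1+min(dp[i-c] for c in coins)
...dp[22]=11, dp[23]=12, dp[24]=12, dp[25]=13, dp[26]=13, dp[27]=14
Minimum coins for 27 = 14


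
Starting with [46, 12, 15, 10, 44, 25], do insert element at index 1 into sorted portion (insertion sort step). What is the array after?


After one pass: [12, 46, 15, 10, 44, 25]


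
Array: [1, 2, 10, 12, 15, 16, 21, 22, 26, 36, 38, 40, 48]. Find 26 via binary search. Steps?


Search for 26:
[0,12] mid=6 arr[6]=21
[7,12] mid=9 arr[9]=36
[7,8] mid=7 arr[7]=22
[8,8] mid=8 arr[8]=26
Total: 4 comparisons


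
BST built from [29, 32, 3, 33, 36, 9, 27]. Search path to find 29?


BST root = 29
Search for 29: compare at each node
Path: [29]


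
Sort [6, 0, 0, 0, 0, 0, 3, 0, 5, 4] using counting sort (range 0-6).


Count array: [6, 0, 0, 1, 1, 1, 1]
Reconstruct: [0, 0, 0, 0, 0, 0, 3, 4, 5, 6]


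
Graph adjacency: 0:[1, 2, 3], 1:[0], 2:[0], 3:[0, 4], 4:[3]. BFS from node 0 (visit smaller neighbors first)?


BFS queue: start with [0]
Visit order: [0, 1, 2, 3, 4]


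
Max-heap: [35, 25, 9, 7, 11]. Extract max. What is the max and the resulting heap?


Max = 35
Replace root with last, heapify down
Resulting heap: [25, 11, 9, 7]


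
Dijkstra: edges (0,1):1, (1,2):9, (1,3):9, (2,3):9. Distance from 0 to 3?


Dijkstra from 0:
Distances: {0: 0, 1: 1, 2: 10, 3: 10}
Shortest distance to 3 = 10, path = [0, 1, 3]


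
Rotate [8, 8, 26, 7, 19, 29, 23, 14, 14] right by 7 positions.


Right rotate by 7: [26, 7, 19, 29, 23, 14, 14, 8, 8]


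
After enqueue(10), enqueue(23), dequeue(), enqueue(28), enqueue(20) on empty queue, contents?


enqueue(10) -> [10]
enqueue(23) -> [10, 23]
dequeue() returns 10 -> [23]
enqueue(28) -> [23, 28]
enqueue(20) -> [23, 28, 20]
Final queue (front to back): [23, 28, 20]


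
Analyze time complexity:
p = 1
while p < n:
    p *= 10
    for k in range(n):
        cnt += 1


Per nesting level: O(log n) * O(n) = O(n log n)
Complexity: O(n log n)


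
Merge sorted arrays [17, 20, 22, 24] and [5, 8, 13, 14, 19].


Compare heads, take smaller each step.
Merged: [5, 8, 13, 14, 17, 19, 20, 22, 24]


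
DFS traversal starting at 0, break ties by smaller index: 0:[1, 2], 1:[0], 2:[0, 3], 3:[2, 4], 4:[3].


DFS stack-based: start with [0]
Visit order: [0, 1, 2, 3, 4]


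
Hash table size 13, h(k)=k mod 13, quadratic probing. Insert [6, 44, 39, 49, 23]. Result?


Insertions: 6->slot 6; 44->slot 5; 39->slot 0; 49->slot 10; 23->slot 11
Table: [39, None, None, None, None, 44, 6, None, None, None, 49, 23, None]


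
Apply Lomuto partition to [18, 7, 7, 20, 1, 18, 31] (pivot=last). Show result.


Elements <= 31 go left of pivot.
Result: [18, 7, 7, 20, 1, 18, 31], pivot at index 6


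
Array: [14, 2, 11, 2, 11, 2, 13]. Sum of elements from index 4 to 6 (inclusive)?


Prefix sums: [0, 14, 16, 27, 29, 40, 42, 55]
Sum[4..6] = prefix[7] - prefix[4] = 55 - 29 = 26


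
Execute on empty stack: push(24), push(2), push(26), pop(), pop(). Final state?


push(24) -> [24]
push(2) -> [24, 2]
push(26) -> [24, 2, 26]
pop() returns 26 -> [24, 2]
pop() returns 2 -> [24]
Final stack (bottom to top): [24]


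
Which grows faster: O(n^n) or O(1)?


constant grows slower than n^n
O(1) is asymptotically smaller; O(n^n) grows faster


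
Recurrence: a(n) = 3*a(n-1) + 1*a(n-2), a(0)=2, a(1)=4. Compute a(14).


Build bottom-up:
...a(12)=2152082, a(13)=7107844, a(14)=3*7107844+1*2152082=23475614


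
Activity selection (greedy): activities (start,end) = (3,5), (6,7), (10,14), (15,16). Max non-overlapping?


Greedy: pick earliest-ending, then skip overlaps.
Selected (4 activities): [(3, 5), (6, 7), (10, 14), (15, 16)]


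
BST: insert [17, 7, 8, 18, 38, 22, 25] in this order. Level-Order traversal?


Root = 17; build tree by BST insertion.
Level-Order traversal: [17, 7, 18, 8, 38, 22, 25]


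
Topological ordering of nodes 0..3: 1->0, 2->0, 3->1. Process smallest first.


Kahn's algorithm, process smallest node first
Order: [2, 3, 1, 0]


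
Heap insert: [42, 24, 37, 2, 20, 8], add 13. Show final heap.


Append 13: [42, 24, 37, 2, 20, 8, 13]
Bubble up: no swaps needed
Result: [42, 24, 37, 2, 20, 8, 13]


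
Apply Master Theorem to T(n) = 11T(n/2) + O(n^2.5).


a=11, b=2, c=2.5. log_2(11)=3.459 > c=2.5. Case 1: O(n^log_b(a)) = O(n^3.459)
Complexity: O(n^3.459)


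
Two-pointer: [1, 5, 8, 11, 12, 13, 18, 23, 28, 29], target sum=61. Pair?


Two pointers: lo=0, hi=9
No pair sums to 61


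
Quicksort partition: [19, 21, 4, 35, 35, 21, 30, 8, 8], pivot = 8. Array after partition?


Elements <= 8 go left of pivot.
Result: [4, 8, 8, 35, 35, 21, 30, 21, 19], pivot at index 2


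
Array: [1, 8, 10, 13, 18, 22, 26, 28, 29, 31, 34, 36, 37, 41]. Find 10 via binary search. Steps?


Search for 10:
[0,13] mid=6 arr[6]=26
[0,5] mid=2 arr[2]=10
Total: 2 comparisons


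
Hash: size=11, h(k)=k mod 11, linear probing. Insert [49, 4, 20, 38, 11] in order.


Insertions: 49->slot 5; 4->slot 4; 20->slot 9; 38->slot 6; 11->slot 0
Table: [11, None, None, None, 4, 49, 38, None, None, 20, None]


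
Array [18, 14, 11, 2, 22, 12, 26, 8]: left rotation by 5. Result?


Left rotate by 5: [12, 26, 8, 18, 14, 11, 2, 22]


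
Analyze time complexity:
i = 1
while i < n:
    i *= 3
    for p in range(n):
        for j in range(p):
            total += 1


Per nesting level: O(log n) * O(n) * O(n) [triangular over p] = O(n^2 log n)
Complexity: O(n^2 log n)


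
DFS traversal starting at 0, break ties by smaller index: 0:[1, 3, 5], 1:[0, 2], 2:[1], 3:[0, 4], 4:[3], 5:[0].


DFS stack-based: start with [0]
Visit order: [0, 1, 2, 3, 4, 5]


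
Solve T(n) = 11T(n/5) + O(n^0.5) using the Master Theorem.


a=11, b=5, c=0.5. log_5(11)=1.490 > c=0.5. Case 1: O(n^log_b(a)) = O(n^1.490)
Complexity: O(n^1.490)


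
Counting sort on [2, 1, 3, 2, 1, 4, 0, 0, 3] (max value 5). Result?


Count array: [2, 2, 2, 2, 1, 0]
Reconstruct: [0, 0, 1, 1, 2, 2, 3, 3, 4]


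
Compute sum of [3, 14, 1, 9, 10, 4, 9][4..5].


Prefix sums: [0, 3, 17, 18, 27, 37, 41, 50]
Sum[4..5] = prefix[6] - prefix[4] = 41 - 27 = 14


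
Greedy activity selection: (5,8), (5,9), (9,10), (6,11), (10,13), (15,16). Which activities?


Greedy: pick earliest-ending, then skip overlaps.
Selected (4 activities): [(5, 8), (9, 10), (10, 13), (15, 16)]


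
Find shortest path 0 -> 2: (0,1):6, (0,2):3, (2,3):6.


Dijkstra from 0:
Distances: {0: 0, 1: 6, 2: 3, 3: 9}
Shortest distance to 2 = 3, path = [0, 2]


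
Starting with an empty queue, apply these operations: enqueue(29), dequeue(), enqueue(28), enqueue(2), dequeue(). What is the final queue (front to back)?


enqueue(29) -> [29]
dequeue() returns 29 -> []
enqueue(28) -> [28]
enqueue(2) -> [28, 2]
dequeue() returns 28 -> [2]
Final queue (front to back): [2]


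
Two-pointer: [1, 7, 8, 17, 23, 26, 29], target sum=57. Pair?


Two pointers: lo=0, hi=6
No pair sums to 57


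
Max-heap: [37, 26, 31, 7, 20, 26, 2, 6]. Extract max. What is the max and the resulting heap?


Max = 37
Replace root with last, heapify down
Resulting heap: [31, 26, 26, 7, 20, 6, 2]


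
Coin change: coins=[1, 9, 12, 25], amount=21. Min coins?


dp[0]=0; dp[i]=1+min(dp[i-c] for c in coins)
...dp[16]=5, dp[17]=6, dp[18]=2, dp[19]=3, dp[20]=4, dp[21]=2
Minimum coins for 21 = 2


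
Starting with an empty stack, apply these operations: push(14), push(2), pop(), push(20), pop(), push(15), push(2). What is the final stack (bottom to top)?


push(14) -> [14]
push(2) -> [14, 2]
pop() returns 2 -> [14]
push(20) -> [14, 20]
pop() returns 20 -> [14]
push(15) -> [14, 15]
push(2) -> [14, 15, 2]
Final stack (bottom to top): [14, 15, 2]


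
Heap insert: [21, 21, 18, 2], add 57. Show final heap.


Append 57: [21, 21, 18, 2, 57]
Bubble up: swap idx 4(57) with idx 1(21); swap idx 1(57) with idx 0(21)
Result: [57, 21, 18, 2, 21]


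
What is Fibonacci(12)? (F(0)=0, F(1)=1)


F(n)=F(n-1)+F(n-2)
...F(10)=55, F(11)=89, F(12)=144


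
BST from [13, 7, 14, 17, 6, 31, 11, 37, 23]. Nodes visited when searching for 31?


BST root = 13
Search for 31: compare at each node
Path: [13, 14, 17, 31]


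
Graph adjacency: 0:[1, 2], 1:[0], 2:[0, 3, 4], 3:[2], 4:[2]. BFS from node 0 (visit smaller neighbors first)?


BFS queue: start with [0]
Visit order: [0, 1, 2, 3, 4]


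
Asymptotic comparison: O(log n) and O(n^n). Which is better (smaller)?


logarithmic grows slower than n^n
O(log n) is asymptotically smaller; O(n^n) grows faster


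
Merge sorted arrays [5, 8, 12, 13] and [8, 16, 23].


Compare heads, take smaller each step.
Merged: [5, 8, 8, 12, 13, 16, 23]


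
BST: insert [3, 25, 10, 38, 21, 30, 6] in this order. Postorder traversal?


Root = 3; build tree by BST insertion.
Postorder traversal: [6, 21, 10, 30, 38, 25, 3]


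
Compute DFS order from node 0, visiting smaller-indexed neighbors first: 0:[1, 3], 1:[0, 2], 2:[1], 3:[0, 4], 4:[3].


DFS stack-based: start with [0]
Visit order: [0, 1, 2, 3, 4]


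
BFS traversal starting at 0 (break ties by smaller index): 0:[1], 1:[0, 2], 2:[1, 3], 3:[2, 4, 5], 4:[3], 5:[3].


BFS queue: start with [0]
Visit order: [0, 1, 2, 3, 4, 5]


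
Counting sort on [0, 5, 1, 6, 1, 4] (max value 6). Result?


Count array: [1, 2, 0, 0, 1, 1, 1]
Reconstruct: [0, 1, 1, 4, 5, 6]


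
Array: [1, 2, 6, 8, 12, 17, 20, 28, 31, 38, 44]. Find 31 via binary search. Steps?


Search for 31:
[0,10] mid=5 arr[5]=17
[6,10] mid=8 arr[8]=31
Total: 2 comparisons


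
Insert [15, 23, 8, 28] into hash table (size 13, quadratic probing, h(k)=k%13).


Insertions: 15->slot 2; 23->slot 10; 8->slot 8; 28->slot 3
Table: [None, None, 15, 28, None, None, None, None, 8, None, 23, None, None]


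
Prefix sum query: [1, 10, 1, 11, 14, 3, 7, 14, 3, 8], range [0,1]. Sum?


Prefix sums: [0, 1, 11, 12, 23, 37, 40, 47, 61, 64, 72]
Sum[0..1] = prefix[2] - prefix[0] = 11 - 0 = 11


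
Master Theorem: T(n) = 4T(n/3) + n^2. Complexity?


a=4, b=3, c=2. log_3(4)=1.262 < c=2. Case 3: O(n^c) = O(n^2)
Complexity: O(n^2)


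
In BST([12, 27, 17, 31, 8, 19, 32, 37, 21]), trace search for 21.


BST root = 12
Search for 21: compare at each node
Path: [12, 27, 17, 19, 21]


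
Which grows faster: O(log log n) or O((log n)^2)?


double-logarithmic grows slower than polylogarithmic
O(log log n) is asymptotically smaller; O((log n)^2) grows faster


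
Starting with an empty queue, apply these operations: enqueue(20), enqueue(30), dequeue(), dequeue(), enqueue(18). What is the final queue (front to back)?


enqueue(20) -> [20]
enqueue(30) -> [20, 30]
dequeue() returns 20 -> [30]
dequeue() returns 30 -> []
enqueue(18) -> [18]
Final queue (front to back): [18]


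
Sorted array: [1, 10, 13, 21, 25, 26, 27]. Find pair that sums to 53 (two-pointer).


Two pointers: lo=0, hi=6
Found pair: (26, 27) summing to 53


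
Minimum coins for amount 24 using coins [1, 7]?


dp[0]=0; dp[i]=1+min(dp[i-c] for c in coins)
...dp[19]=7, dp[20]=8, dp[21]=3, dp[22]=4, dp[23]=5, dp[24]=6
Minimum coins for 24 = 6


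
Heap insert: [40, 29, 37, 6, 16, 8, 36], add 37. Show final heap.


Append 37: [40, 29, 37, 6, 16, 8, 36, 37]
Bubble up: swap idx 7(37) with idx 3(6); swap idx 3(37) with idx 1(29)
Result: [40, 37, 37, 29, 16, 8, 36, 6]


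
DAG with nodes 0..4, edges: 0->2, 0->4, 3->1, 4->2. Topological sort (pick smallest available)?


Kahn's algorithm, process smallest node first
Order: [0, 3, 1, 4, 2]


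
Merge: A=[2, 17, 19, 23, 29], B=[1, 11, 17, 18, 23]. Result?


Compare heads, take smaller each step.
Merged: [1, 2, 11, 17, 17, 18, 19, 23, 23, 29]


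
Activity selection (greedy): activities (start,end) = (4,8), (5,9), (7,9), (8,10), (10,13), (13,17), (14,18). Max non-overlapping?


Greedy: pick earliest-ending, then skip overlaps.
Selected (4 activities): [(4, 8), (8, 10), (10, 13), (13, 17)]


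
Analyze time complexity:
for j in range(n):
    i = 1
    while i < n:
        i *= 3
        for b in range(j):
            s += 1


Per nesting level: O(n) * O(log n) * O(n) [triangular over j] = O(n^2 log n)
Complexity: O(n^2 log n)


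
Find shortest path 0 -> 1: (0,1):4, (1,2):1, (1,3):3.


Dijkstra from 0:
Distances: {0: 0, 1: 4, 2: 5, 3: 7}
Shortest distance to 1 = 4, path = [0, 1]


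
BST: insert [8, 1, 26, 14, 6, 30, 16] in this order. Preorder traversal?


Root = 8; build tree by BST insertion.
Preorder traversal: [8, 1, 6, 26, 14, 16, 30]


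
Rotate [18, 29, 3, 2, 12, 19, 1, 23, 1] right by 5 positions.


Right rotate by 5: [12, 19, 1, 23, 1, 18, 29, 3, 2]


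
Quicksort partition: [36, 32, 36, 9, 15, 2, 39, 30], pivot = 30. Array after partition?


Elements <= 30 go left of pivot.
Result: [9, 15, 2, 30, 32, 36, 39, 36], pivot at index 3


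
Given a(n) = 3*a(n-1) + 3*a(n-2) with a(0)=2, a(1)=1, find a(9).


Build bottom-up:
...a(7)=6345, a(8)=24057, a(9)=3*24057+3*6345=91206


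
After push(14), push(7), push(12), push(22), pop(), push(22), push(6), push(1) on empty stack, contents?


push(14) -> [14]
push(7) -> [14, 7]
push(12) -> [14, 7, 12]
push(22) -> [14, 7, 12, 22]
pop() returns 22 -> [14, 7, 12]
push(22) -> [14, 7, 12, 22]
push(6) -> [14, 7, 12, 22, 6]
push(1) -> [14, 7, 12, 22, 6, 1]
Final stack (bottom to top): [14, 7, 12, 22, 6, 1]


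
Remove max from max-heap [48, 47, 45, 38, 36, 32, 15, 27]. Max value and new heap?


Max = 48
Replace root with last, heapify down
Resulting heap: [47, 38, 45, 27, 36, 32, 15]


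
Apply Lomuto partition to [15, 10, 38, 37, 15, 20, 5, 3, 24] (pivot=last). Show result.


Elements <= 24 go left of pivot.
Result: [15, 10, 15, 20, 5, 3, 24, 37, 38], pivot at index 6


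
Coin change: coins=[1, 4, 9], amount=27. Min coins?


dp[0]=0; dp[i]=1+min(dp[i-c] for c in coins)
...dp[22]=3, dp[23]=4, dp[24]=5, dp[25]=5, dp[26]=4, dp[27]=3
Minimum coins for 27 = 3


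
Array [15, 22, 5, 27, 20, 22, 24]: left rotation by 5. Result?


Left rotate by 5: [22, 24, 15, 22, 5, 27, 20]


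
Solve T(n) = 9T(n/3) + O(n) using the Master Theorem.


a=9, b=3, c=1. log_3(9)=2 > c=1. Case 1: O(n^log_b(a)) = O(n^2)
Complexity: O(n^2)


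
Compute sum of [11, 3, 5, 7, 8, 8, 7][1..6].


Prefix sums: [0, 11, 14, 19, 26, 34, 42, 49]
Sum[1..6] = prefix[7] - prefix[1] = 49 - 11 = 38


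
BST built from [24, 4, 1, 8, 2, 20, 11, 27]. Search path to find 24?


BST root = 24
Search for 24: compare at each node
Path: [24]


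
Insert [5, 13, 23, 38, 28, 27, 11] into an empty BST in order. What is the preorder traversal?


Root = 5; build tree by BST insertion.
Preorder traversal: [5, 13, 11, 23, 38, 28, 27]


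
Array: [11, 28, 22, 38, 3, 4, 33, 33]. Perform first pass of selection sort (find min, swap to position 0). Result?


After one pass: [3, 28, 22, 38, 11, 4, 33, 33]


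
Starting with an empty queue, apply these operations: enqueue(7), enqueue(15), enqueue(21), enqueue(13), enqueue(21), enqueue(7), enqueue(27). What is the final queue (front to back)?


enqueue(7) -> [7]
enqueue(15) -> [7, 15]
enqueue(21) -> [7, 15, 21]
enqueue(13) -> [7, 15, 21, 13]
enqueue(21) -> [7, 15, 21, 13, 21]
enqueue(7) -> [7, 15, 21, 13, 21, 7]
enqueue(27) -> [7, 15, 21, 13, 21, 7, 27]
Final queue (front to back): [7, 15, 21, 13, 21, 7, 27]


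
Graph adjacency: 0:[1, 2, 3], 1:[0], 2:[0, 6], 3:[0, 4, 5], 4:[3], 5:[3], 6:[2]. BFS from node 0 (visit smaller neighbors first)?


BFS queue: start with [0]
Visit order: [0, 1, 2, 3, 6, 4, 5]


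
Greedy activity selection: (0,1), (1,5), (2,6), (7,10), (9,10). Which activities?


Greedy: pick earliest-ending, then skip overlaps.
Selected (3 activities): [(0, 1), (1, 5), (7, 10)]


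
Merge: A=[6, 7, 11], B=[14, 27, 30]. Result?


Compare heads, take smaller each step.
Merged: [6, 7, 11, 14, 27, 30]


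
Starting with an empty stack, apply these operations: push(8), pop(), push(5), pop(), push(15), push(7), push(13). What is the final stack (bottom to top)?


push(8) -> [8]
pop() returns 8 -> []
push(5) -> [5]
pop() returns 5 -> []
push(15) -> [15]
push(7) -> [15, 7]
push(13) -> [15, 7, 13]
Final stack (bottom to top): [15, 7, 13]
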